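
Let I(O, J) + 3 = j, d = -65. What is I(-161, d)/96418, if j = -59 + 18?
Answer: -22/48209 ≈ -0.00045635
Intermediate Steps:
j = -41
I(O, J) = -44 (I(O, J) = -3 - 41 = -44)
I(-161, d)/96418 = -44/96418 = -44*1/96418 = -22/48209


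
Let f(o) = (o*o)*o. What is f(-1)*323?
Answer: -323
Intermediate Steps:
f(o) = o**3 (f(o) = o**2*o = o**3)
f(-1)*323 = (-1)**3*323 = -1*323 = -323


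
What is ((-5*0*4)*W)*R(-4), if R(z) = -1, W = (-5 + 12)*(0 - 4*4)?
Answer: 0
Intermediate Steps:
W = -112 (W = 7*(0 - 16) = 7*(-16) = -112)
((-5*0*4)*W)*R(-4) = ((-5*0*4)*(-112))*(-1) = ((0*4)*(-112))*(-1) = (0*(-112))*(-1) = 0*(-1) = 0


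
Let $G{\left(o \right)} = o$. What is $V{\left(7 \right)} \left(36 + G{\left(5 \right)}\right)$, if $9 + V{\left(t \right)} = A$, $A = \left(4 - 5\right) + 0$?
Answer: $-410$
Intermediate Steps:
$A = -1$ ($A = -1 + 0 = -1$)
$V{\left(t \right)} = -10$ ($V{\left(t \right)} = -9 - 1 = -10$)
$V{\left(7 \right)} \left(36 + G{\left(5 \right)}\right) = - 10 \left(36 + 5\right) = \left(-10\right) 41 = -410$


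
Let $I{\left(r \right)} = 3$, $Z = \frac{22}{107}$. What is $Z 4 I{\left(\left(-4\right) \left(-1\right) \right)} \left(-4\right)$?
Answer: $- \frac{1056}{107} \approx -9.8692$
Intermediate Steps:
$Z = \frac{22}{107}$ ($Z = 22 \cdot \frac{1}{107} = \frac{22}{107} \approx 0.20561$)
$Z 4 I{\left(\left(-4\right) \left(-1\right) \right)} \left(-4\right) = \frac{22 \cdot 4 \cdot 3 \left(-4\right)}{107} = \frac{22 \cdot 12 \left(-4\right)}{107} = \frac{22}{107} \left(-48\right) = - \frac{1056}{107}$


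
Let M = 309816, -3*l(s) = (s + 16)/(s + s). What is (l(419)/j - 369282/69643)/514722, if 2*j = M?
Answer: -47937578913163/4653375162034710384 ≈ -1.0302e-5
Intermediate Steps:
l(s) = -(16 + s)/(6*s) (l(s) = -(s + 16)/(3*(s + s)) = -(16 + s)/(3*(2*s)) = -(16 + s)*1/(2*s)/3 = -(16 + s)/(6*s))
j = 154908 (j = (½)*309816 = 154908)
(l(419)/j - 369282/69643)/514722 = (((⅙)*(-16 - 1*419)/419)/154908 - 369282/69643)/514722 = (((⅙)*(1/419)*(-16 - 419))*(1/154908) - 369282*1/69643)*(1/514722) = (((⅙)*(1/419)*(-435))*(1/154908) - 369282/69643)*(1/514722) = (-145/838*1/154908 - 369282/69643)*(1/514722) = (-145/129812904 - 369282/69643)*(1/514722) = -47937578913163/9040560073272*1/514722 = -47937578913163/4653375162034710384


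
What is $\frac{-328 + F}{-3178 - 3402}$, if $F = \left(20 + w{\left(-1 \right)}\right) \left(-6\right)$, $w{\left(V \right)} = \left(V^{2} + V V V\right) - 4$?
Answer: $\frac{106}{1645} \approx 0.064438$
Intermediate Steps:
$w{\left(V \right)} = -4 + V^{2} + V^{3}$ ($w{\left(V \right)} = \left(V^{2} + V^{2} V\right) - 4 = \left(V^{2} + V^{3}\right) - 4 = -4 + V^{2} + V^{3}$)
$F = -96$ ($F = \left(20 + \left(-4 + \left(-1\right)^{2} + \left(-1\right)^{3}\right)\right) \left(-6\right) = \left(20 - 4\right) \left(-6\right) = 16 \left(-6\right) = -96$)
$\frac{-328 + F}{-3178 - 3402} = \frac{-328 - 96}{-3178 - 3402} = - \frac{424}{-6580} = \left(-424\right) \left(- \frac{1}{6580}\right) = \frac{106}{1645}$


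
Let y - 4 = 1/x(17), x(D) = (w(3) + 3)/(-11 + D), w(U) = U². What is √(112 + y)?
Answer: √466/2 ≈ 10.794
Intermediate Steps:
x(D) = 12/(-11 + D) (x(D) = (3² + 3)/(-11 + D) = (9 + 3)/(-11 + D) = 12/(-11 + D))
y = 9/2 (y = 4 + 1/(12/(-11 + 17)) = 4 + 1/(12/6) = 4 + 1/(12*(⅙)) = 4 + 1/2 = 4 + ½ = 9/2 ≈ 4.5000)
√(112 + y) = √(112 + 9/2) = √(233/2) = √466/2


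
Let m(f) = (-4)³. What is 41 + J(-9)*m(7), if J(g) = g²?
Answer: -5143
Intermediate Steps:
m(f) = -64
41 + J(-9)*m(7) = 41 + (-9)²*(-64) = 41 + 81*(-64) = 41 - 5184 = -5143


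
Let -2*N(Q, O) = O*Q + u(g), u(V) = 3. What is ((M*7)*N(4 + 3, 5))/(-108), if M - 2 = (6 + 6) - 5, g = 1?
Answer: 133/12 ≈ 11.083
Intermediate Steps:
M = 9 (M = 2 + ((6 + 6) - 5) = 2 + (12 - 5) = 2 + 7 = 9)
N(Q, O) = -3/2 - O*Q/2 (N(Q, O) = -(O*Q + 3)/2 = -(3 + O*Q)/2 = -3/2 - O*Q/2)
((M*7)*N(4 + 3, 5))/(-108) = ((9*7)*(-3/2 - 1/2*5*(4 + 3)))/(-108) = (63*(-3/2 - 1/2*5*7))*(-1/108) = (63*(-3/2 - 35/2))*(-1/108) = (63*(-19))*(-1/108) = -1197*(-1/108) = 133/12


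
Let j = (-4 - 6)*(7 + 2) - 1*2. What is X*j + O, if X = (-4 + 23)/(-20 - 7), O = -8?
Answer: 1532/27 ≈ 56.741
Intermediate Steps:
j = -92 (j = -10*9 - 2 = -90 - 2 = -92)
X = -19/27 (X = 19/(-27) = 19*(-1/27) = -19/27 ≈ -0.70370)
X*j + O = -19/27*(-92) - 8 = 1748/27 - 8 = 1532/27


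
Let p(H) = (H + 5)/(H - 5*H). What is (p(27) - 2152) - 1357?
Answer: -94751/27 ≈ -3509.3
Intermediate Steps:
p(H) = -(5 + H)/(4*H) (p(H) = (5 + H)/((-4*H)) = (5 + H)*(-1/(4*H)) = -(5 + H)/(4*H))
(p(27) - 2152) - 1357 = ((¼)*(-5 - 1*27)/27 - 2152) - 1357 = ((¼)*(1/27)*(-5 - 27) - 2152) - 1357 = ((¼)*(1/27)*(-32) - 2152) - 1357 = (-8/27 - 2152) - 1357 = -58112/27 - 1357 = -94751/27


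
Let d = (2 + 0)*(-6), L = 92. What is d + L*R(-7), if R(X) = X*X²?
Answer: -31568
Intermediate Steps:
d = -12 (d = 2*(-6) = -12)
R(X) = X³
d + L*R(-7) = -12 + 92*(-7)³ = -12 + 92*(-343) = -12 - 31556 = -31568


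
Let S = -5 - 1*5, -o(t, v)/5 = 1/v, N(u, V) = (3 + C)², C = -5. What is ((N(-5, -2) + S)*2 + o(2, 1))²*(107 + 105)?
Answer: 61268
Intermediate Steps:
N(u, V) = 4 (N(u, V) = (3 - 5)² = (-2)² = 4)
o(t, v) = -5/v
S = -10 (S = -5 - 5 = -10)
((N(-5, -2) + S)*2 + o(2, 1))²*(107 + 105) = ((4 - 10)*2 - 5/1)²*(107 + 105) = (-6*2 - 5*1)²*212 = (-12 - 5)²*212 = (-17)²*212 = 289*212 = 61268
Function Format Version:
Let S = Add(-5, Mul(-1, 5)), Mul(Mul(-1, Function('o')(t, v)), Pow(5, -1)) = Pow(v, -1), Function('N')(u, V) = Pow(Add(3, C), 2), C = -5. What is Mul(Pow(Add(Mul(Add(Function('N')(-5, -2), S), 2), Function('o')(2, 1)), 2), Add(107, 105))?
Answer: 61268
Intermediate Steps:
Function('N')(u, V) = 4 (Function('N')(u, V) = Pow(Add(3, -5), 2) = Pow(-2, 2) = 4)
Function('o')(t, v) = Mul(-5, Pow(v, -1))
S = -10 (S = Add(-5, -5) = -10)
Mul(Pow(Add(Mul(Add(Function('N')(-5, -2), S), 2), Function('o')(2, 1)), 2), Add(107, 105)) = Mul(Pow(Add(Mul(Add(4, -10), 2), Mul(-5, Pow(1, -1))), 2), Add(107, 105)) = Mul(Pow(Add(Mul(-6, 2), Mul(-5, 1)), 2), 212) = Mul(Pow(Add(-12, -5), 2), 212) = Mul(Pow(-17, 2), 212) = Mul(289, 212) = 61268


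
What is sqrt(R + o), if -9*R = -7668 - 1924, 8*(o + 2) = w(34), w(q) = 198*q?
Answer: 19*sqrt(190)/6 ≈ 43.649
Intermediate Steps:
o = 1679/2 (o = -2 + (198*34)/8 = -2 + (1/8)*6732 = -2 + 1683/2 = 1679/2 ≈ 839.50)
R = 9592/9 (R = -(-7668 - 1924)/9 = -1/9*(-9592) = 9592/9 ≈ 1065.8)
sqrt(R + o) = sqrt(9592/9 + 1679/2) = sqrt(34295/18) = 19*sqrt(190)/6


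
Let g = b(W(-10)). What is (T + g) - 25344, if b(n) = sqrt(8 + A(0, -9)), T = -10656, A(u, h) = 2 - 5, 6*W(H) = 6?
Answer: -36000 + sqrt(5) ≈ -35998.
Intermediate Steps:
W(H) = 1 (W(H) = (1/6)*6 = 1)
A(u, h) = -3
b(n) = sqrt(5) (b(n) = sqrt(8 - 3) = sqrt(5))
g = sqrt(5) ≈ 2.2361
(T + g) - 25344 = (-10656 + sqrt(5)) - 25344 = -36000 + sqrt(5)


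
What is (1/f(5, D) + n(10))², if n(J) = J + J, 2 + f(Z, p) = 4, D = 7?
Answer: 1681/4 ≈ 420.25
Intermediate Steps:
f(Z, p) = 2 (f(Z, p) = -2 + 4 = 2)
n(J) = 2*J
(1/f(5, D) + n(10))² = (1/2 + 2*10)² = (½ + 20)² = (41/2)² = 1681/4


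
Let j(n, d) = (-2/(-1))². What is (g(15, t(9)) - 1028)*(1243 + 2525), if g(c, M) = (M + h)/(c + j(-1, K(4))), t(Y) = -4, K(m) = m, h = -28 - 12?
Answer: -73762368/19 ≈ -3.8822e+6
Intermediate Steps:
h = -40
j(n, d) = 4 (j(n, d) = (-2*(-1))² = 2² = 4)
g(c, M) = (-40 + M)/(4 + c) (g(c, M) = (M - 40)/(c + 4) = (-40 + M)/(4 + c))
(g(15, t(9)) - 1028)*(1243 + 2525) = ((-40 - 4)/(4 + 15) - 1028)*(1243 + 2525) = (-44/19 - 1028)*3768 = -19576/19*3768 = -73762368/19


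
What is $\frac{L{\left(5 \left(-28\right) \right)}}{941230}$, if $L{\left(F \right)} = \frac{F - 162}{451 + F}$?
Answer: $- \frac{151}{146361265} \approx -1.0317 \cdot 10^{-6}$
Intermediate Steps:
$L{\left(F \right)} = \frac{-162 + F}{451 + F}$
$\frac{L{\left(5 \left(-28\right) \right)}}{941230} = \frac{\frac{1}{451 + 5 \left(-28\right)} \left(-162 + 5 \left(-28\right)\right)}{941230} = \frac{-162 - 140}{451 - 140} \cdot \frac{1}{941230} = \frac{1}{311} \left(-302\right) \frac{1}{941230} = \left(- \frac{302}{311}\right) \frac{1}{941230} = - \frac{151}{146361265}$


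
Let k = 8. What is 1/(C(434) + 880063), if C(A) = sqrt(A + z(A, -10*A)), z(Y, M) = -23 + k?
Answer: 880063/774510883550 - sqrt(419)/774510883550 ≈ 1.1363e-6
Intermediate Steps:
z(Y, M) = -15 (z(Y, M) = -23 + 8 = -15)
C(A) = sqrt(-15 + A) (C(A) = sqrt(A - 15) = sqrt(-15 + A))
1/(C(434) + 880063) = 1/(sqrt(-15 + 434) + 880063) = 1/(sqrt(419) + 880063) = 1/(880063 + sqrt(419))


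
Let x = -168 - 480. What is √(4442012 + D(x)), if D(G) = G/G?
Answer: 69*√933 ≈ 2107.6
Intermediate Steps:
x = -648
D(G) = 1
√(4442012 + D(x)) = √(4442012 + 1) = √4442013 = 69*√933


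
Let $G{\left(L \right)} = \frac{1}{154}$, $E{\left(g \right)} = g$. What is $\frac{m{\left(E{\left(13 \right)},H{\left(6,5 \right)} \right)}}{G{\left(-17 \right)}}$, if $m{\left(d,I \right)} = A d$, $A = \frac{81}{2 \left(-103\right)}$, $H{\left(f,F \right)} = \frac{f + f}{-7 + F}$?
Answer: $- \frac{81081}{103} \approx -787.19$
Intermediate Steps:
$G{\left(L \right)} = \frac{1}{154}$
$H{\left(f,F \right)} = \frac{2 f}{-7 + F}$
$A = - \frac{81}{206}$ ($A = \frac{81}{-206} = 81 \left(- \frac{1}{206}\right) = - \frac{81}{206} \approx -0.3932$)
$m{\left(d,I \right)} = - \frac{81 d}{206}$
$\frac{m{\left(E{\left(13 \right)},H{\left(6,5 \right)} \right)}}{G{\left(-17 \right)}} = \left(- \frac{81}{206}\right) 13 \frac{1}{\frac{1}{154}} = \left(- \frac{1053}{206}\right) 154 = - \frac{81081}{103}$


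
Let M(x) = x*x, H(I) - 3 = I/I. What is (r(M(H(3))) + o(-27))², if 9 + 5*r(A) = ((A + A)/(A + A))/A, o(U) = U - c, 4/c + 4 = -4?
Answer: 5121169/6400 ≈ 800.18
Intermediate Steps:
H(I) = 4 (H(I) = 3 + I/I = 3 + 1 = 4)
c = -½ (c = 4/(-4 - 4) = 4/(-8) = 4*(-⅛) = -½ ≈ -0.50000)
M(x) = x²
o(U) = ½ + U (o(U) = U - 1*(-½) = U + ½ = ½ + U)
r(A) = -9/5 + 1/(5*A) (r(A) = -9/5 + (((A + A)/(A + A))/A)/5 = -9/5 + (((2*A)/((2*A)))/A)/5 = -9/5 + (((2*A)*(1/(2*A)))/A)/5 = -9/5 + (1/A)/5 = -9/5 + 1/(5*A))
(r(M(H(3))) + o(-27))² = ((1 - 9*4²)/(5*(4²)) + (½ - 27))² = ((⅕)*(1 - 9*16)/16 - 53/2)² = ((⅕)*(1/16)*(1 - 144) - 53/2)² = ((⅕)*(1/16)*(-143) - 53/2)² = (-143/80 - 53/2)² = (-2263/80)² = 5121169/6400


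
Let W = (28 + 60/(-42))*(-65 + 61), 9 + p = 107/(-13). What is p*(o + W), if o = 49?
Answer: 12832/13 ≈ 987.08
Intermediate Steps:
p = -224/13 (p = -9 + 107/(-13) = -9 + 107*(-1/13) = -9 - 107/13 = -224/13 ≈ -17.231)
W = -744/7 (W = (28 + 60*(-1/42))*(-4) = (28 - 10/7)*(-4) = (186/7)*(-4) = -744/7 ≈ -106.29)
p*(o + W) = -224*(49 - 744/7)/13 = -224/13*(-401/7) = 12832/13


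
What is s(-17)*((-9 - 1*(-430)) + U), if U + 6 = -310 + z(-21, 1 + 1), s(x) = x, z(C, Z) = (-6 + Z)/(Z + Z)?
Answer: -1768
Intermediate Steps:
z(C, Z) = (-6 + Z)/(2*Z) (z(C, Z) = (-6 + Z)/((2*Z)) = (-6 + Z)*(1/(2*Z)) = (-6 + Z)/(2*Z))
U = -317 (U = -6 + (-310 + (-6 + (1 + 1))/(2*(1 + 1))) = -6 + (-310 + (1/2)*(-6 + 2)/2) = -6 + (-310 + (1/2)*(1/2)*(-4)) = -6 + (-310 - 1) = -6 - 311 = -317)
s(-17)*((-9 - 1*(-430)) + U) = -17*((-9 - 1*(-430)) - 317) = -17*((-9 + 430) - 317) = -17*(421 - 317) = -17*104 = -1768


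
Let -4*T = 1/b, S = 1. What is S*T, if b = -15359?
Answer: 1/61436 ≈ 1.6277e-5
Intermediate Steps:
T = 1/61436 (T = -1/4/(-15359) = -1/4*(-1/15359) = 1/61436 ≈ 1.6277e-5)
S*T = 1*(1/61436) = 1/61436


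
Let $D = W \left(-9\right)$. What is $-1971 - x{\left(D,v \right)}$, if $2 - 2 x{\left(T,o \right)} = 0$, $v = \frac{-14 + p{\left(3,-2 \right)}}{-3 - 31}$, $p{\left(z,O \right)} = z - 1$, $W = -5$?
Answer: $-1972$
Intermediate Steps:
$p{\left(z,O \right)} = -1 + z$ ($p{\left(z,O \right)} = z - 1 = -1 + z$)
$D = 45$ ($D = \left(-5\right) \left(-9\right) = 45$)
$v = \frac{6}{17}$ ($v = \frac{-14 + \left(-1 + 3\right)}{-3 - 31} = \frac{-14 + 2}{-34} = \left(-12\right) \left(- \frac{1}{34}\right) = \frac{6}{17} \approx 0.35294$)
$x{\left(T,o \right)} = 1$ ($x{\left(T,o \right)} = 1 - 0 = 1 + 0 = 1$)
$-1971 - x{\left(D,v \right)} = -1971 - 1 = -1972$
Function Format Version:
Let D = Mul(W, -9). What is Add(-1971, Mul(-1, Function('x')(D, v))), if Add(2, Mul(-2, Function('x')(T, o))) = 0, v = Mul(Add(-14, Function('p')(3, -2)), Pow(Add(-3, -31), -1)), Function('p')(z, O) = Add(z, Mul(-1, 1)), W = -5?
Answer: -1972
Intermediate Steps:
Function('p')(z, O) = Add(-1, z) (Function('p')(z, O) = Add(z, -1) = Add(-1, z))
D = 45 (D = Mul(-5, -9) = 45)
v = Rational(6, 17) (v = Mul(Add(-14, Add(-1, 3)), Pow(Add(-3, -31), -1)) = Mul(Add(-14, 2), Pow(-34, -1)) = Mul(-12, Rational(-1, 34)) = Rational(6, 17) ≈ 0.35294)
Function('x')(T, o) = 1 (Function('x')(T, o) = Add(1, Mul(Rational(-1, 2), 0)) = Add(1, 0) = 1)
Add(-1971, Mul(-1, Function('x')(D, v))) = Add(-1971, Mul(-1, 1)) = Add(-1971, -1) = -1972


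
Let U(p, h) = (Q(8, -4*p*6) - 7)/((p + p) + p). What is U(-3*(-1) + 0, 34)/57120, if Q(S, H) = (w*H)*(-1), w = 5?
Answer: 353/514080 ≈ 0.00068666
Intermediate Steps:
Q(S, H) = -5*H (Q(S, H) = (5*H)*(-1) = -5*H)
U(p, h) = (-7 + 120*p)/(3*p) (U(p, h) = (-5*(-4*p)*6 - 7)/((p + p) + p) = (-(-120)*p - 7)/(2*p + p) = (120*p - 7)/((3*p)) = (-7 + 120*p)*(1/(3*p)) = (-7 + 120*p)/(3*p))
U(-3*(-1) + 0, 34)/57120 = (40 - 7/(3*(-3*(-1) + 0)))/57120 = (40 - 7/(3*(3 + 0)))*(1/57120) = (40 - 7/3/3)*(1/57120) = (40 - 7/3*1/3)*(1/57120) = (40 - 7/9)*(1/57120) = (353/9)*(1/57120) = 353/514080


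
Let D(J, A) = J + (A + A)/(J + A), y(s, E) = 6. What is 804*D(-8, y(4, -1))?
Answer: -11256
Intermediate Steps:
D(J, A) = J + 2*A/(A + J) (D(J, A) = J + (2*A)/(A + J) = J + 2*A/(A + J))
804*D(-8, y(4, -1)) = 804*(((-8)**2 + 2*6 + 6*(-8))/(6 - 8)) = 804*((64 + 12 - 48)/(-2)) = 804*(-1/2*28) = 804*(-14) = -11256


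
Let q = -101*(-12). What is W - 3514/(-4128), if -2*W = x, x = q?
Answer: -1249027/2064 ≈ -605.15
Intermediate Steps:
q = 1212
x = 1212
W = -606 (W = -½*1212 = -606)
W - 3514/(-4128) = -606 - 3514/(-4128) = -606 - 3514*(-1/4128) = -606 + 1757/2064 = -1249027/2064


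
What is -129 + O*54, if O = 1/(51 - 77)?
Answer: -1704/13 ≈ -131.08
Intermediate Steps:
O = -1/26 (O = 1/(-26) = -1/26 ≈ -0.038462)
-129 + O*54 = -129 - 1/26*54 = -129 - 27/13 = -1704/13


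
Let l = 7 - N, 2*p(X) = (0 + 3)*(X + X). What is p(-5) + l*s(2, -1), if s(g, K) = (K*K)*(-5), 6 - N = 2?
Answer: -30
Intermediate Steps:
N = 4 (N = 6 - 1*2 = 6 - 2 = 4)
p(X) = 3*X (p(X) = ((0 + 3)*(X + X))/2 = (3*(2*X))/2 = (6*X)/2 = 3*X)
s(g, K) = -5*K² (s(g, K) = K²*(-5) = -5*K²)
l = 3 (l = 7 - 1*4 = 7 - 4 = 3)
p(-5) + l*s(2, -1) = 3*(-5) + 3*(-5*(-1)²) = -15 + 3*(-5*1) = -15 + 3*(-5) = -15 - 15 = -30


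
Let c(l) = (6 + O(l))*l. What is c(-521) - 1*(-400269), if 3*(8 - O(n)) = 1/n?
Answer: 1178924/3 ≈ 3.9297e+5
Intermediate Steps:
O(n) = 8 - 1/(3*n)
c(l) = l*(14 - 1/(3*l)) (c(l) = (6 + (8 - 1/(3*l)))*l = (14 - 1/(3*l))*l = l*(14 - 1/(3*l)))
c(-521) - 1*(-400269) = (-⅓ + 14*(-521)) - 1*(-400269) = (-⅓ - 7294) + 400269 = -21883/3 + 400269 = 1178924/3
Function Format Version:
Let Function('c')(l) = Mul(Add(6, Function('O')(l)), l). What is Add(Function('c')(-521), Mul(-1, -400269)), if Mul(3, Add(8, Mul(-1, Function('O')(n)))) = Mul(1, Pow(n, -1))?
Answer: Rational(1178924, 3) ≈ 3.9297e+5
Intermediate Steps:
Function('O')(n) = Add(8, Mul(Rational(-1, 3), Pow(n, -1))) (Function('O')(n) = Add(8, Mul(Rational(-1, 3), Mul(1, Pow(n, -1)))) = Add(8, Mul(Rational(-1, 3), Pow(n, -1))))
Function('c')(l) = Mul(l, Add(14, Mul(Rational(-1, 3), Pow(l, -1)))) (Function('c')(l) = Mul(Add(6, Add(8, Mul(Rational(-1, 3), Pow(l, -1)))), l) = Mul(Add(14, Mul(Rational(-1, 3), Pow(l, -1))), l) = Mul(l, Add(14, Mul(Rational(-1, 3), Pow(l, -1)))))
Add(Function('c')(-521), Mul(-1, -400269)) = Add(Add(Rational(-1, 3), Mul(14, -521)), Mul(-1, -400269)) = Add(Add(Rational(-1, 3), -7294), 400269) = Add(Rational(-21883, 3), 400269) = Rational(1178924, 3)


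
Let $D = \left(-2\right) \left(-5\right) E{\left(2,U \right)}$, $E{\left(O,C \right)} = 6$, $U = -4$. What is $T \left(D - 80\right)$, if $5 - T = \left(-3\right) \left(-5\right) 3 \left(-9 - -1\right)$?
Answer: $-7300$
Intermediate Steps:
$D = 60$ ($D = \left(-2\right) \left(-5\right) 6 = 10 \cdot 6 = 60$)
$T = 365$ ($T = 5 - \left(-3\right) \left(-5\right) 3 \left(-9 - -1\right) = 5 - 15 \cdot 3 \left(-9 + 1\right) = 5 - 45 \left(-8\right) = 5 - -360 = 5 + 360 = 365$)
$T \left(D - 80\right) = 365 \left(60 - 80\right) = 365 \left(-20\right) = -7300$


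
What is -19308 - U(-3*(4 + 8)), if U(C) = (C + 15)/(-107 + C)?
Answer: -2761065/143 ≈ -19308.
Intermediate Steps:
U(C) = (15 + C)/(-107 + C)
-19308 - U(-3*(4 + 8)) = -19308 - (15 - 3*(4 + 8))/(-107 - 3*(4 + 8)) = -19308 - (15 - 3*12)/(-107 - 3*12) = -19308 - (15 - 36)/(-107 - 36) = -19308 - (-21)/(-143) = -19308 - (-1)*(-21)/143 = -19308 - 1*21/143 = -19308 - 21/143 = -2761065/143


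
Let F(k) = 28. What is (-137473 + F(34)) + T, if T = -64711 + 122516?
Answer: -79640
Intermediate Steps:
T = 57805
(-137473 + F(34)) + T = (-137473 + 28) + 57805 = -137445 + 57805 = -79640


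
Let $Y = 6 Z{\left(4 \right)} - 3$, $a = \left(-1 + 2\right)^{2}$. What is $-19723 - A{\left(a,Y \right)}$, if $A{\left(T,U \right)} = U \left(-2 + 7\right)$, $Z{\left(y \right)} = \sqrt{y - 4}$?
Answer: $-19708$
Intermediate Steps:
$Z{\left(y \right)} = \sqrt{-4 + y}$
$a = 1$ ($a = 1^{2} = 1$)
$Y = -3$ ($Y = 6 \sqrt{-4 + 4} - 3 = 6 \sqrt{0} - 3 = 6 \cdot 0 - 3 = 0 - 3 = -3$)
$A{\left(T,U \right)} = 5 U$ ($A{\left(T,U \right)} = U 5 = 5 U$)
$-19723 - A{\left(a,Y \right)} = -19723 - 5 \left(-3\right) = -19723 - -15 = -19723 + 15 = -19708$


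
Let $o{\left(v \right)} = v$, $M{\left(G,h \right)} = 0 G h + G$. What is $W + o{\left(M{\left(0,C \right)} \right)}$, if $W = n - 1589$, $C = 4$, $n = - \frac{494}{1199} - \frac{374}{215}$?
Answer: $- \frac{410175001}{257785} \approx -1591.2$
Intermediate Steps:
$n = - \frac{554636}{257785}$ ($n = \left(-494\right) \frac{1}{1199} - \frac{374}{215} = - \frac{494}{1199} - \frac{374}{215} = - \frac{554636}{257785} \approx -2.1515$)
$W = - \frac{410175001}{257785}$ ($W = - \frac{554636}{257785} - 1589 = - \frac{410175001}{257785} \approx -1591.2$)
$M{\left(G,h \right)} = G$ ($M{\left(G,h \right)} = 0 h + G = 0 + G = G$)
$W + o{\left(M{\left(0,C \right)} \right)} = - \frac{410175001}{257785} + 0 = - \frac{410175001}{257785}$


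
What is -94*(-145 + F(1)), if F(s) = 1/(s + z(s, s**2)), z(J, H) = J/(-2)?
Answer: 13442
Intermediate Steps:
z(J, H) = -J/2 (z(J, H) = J*(-1/2) = -J/2)
F(s) = 2/s (F(s) = 1/(s - s/2) = 1/(s/2) = 2/s)
-94*(-145 + F(1)) = -94*(-145 + 2/1) = -94*(-145 + 2*1) = -94*(-145 + 2) = -94*(-143) = 13442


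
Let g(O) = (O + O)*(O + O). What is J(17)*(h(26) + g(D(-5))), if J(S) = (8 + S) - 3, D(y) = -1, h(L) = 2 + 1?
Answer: 154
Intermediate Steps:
h(L) = 3
g(O) = 4*O**2 (g(O) = (2*O)*(2*O) = 4*O**2)
J(S) = 5 + S
J(17)*(h(26) + g(D(-5))) = (5 + 17)*(3 + 4*(-1)**2) = 22*(3 + 4*1) = 22*(3 + 4) = 22*7 = 154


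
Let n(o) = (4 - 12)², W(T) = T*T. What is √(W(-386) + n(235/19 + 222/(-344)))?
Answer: 2*√37265 ≈ 386.08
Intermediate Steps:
W(T) = T²
n(o) = 64 (n(o) = (-8)² = 64)
√(W(-386) + n(235/19 + 222/(-344))) = √((-386)² + 64) = √(148996 + 64) = √149060 = 2*√37265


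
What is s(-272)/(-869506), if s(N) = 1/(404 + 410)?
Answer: -1/707777884 ≈ -1.4129e-9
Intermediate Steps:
s(N) = 1/814
s(-272)/(-869506) = (1/814)/(-869506) = (1/814)*(-1/869506) = -1/707777884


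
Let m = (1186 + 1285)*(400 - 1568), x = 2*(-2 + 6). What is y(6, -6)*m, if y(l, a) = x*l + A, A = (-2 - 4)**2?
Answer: -242434752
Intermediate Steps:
A = 36 (A = (-6)**2 = 36)
x = 8 (x = 2*4 = 8)
y(l, a) = 36 + 8*l (y(l, a) = 8*l + 36 = 36 + 8*l)
m = -2886128 (m = 2471*(-1168) = -2886128)
y(6, -6)*m = (36 + 8*6)*(-2886128) = (36 + 48)*(-2886128) = 84*(-2886128) = -242434752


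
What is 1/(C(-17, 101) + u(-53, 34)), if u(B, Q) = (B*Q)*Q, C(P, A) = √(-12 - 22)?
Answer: -1802/110404937 - I*√34/3753767858 ≈ -1.6322e-5 - 1.5534e-9*I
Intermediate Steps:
C(P, A) = I*√34 (C(P, A) = √(-34) = I*√34)
u(B, Q) = B*Q²
1/(C(-17, 101) + u(-53, 34)) = 1/(I*√34 - 53*34²) = 1/(I*√34 - 53*1156) = 1/(I*√34 - 61268) = 1/(-61268 + I*√34)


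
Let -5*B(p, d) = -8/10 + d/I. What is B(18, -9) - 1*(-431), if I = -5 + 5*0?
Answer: 2154/5 ≈ 430.80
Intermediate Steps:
I = -5 (I = -5 + 0 = -5)
B(p, d) = 4/25 + d/25 (B(p, d) = -(-8/10 + d/(-5))/5 = -(-8*⅒ + d*(-⅕))/5 = -(-⅘ - d/5)/5 = 4/25 + d/25)
B(18, -9) - 1*(-431) = (4/25 + (1/25)*(-9)) - 1*(-431) = (4/25 - 9/25) + 431 = -⅕ + 431 = 2154/5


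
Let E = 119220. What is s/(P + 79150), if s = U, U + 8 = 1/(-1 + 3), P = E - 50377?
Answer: -5/98662 ≈ -5.0678e-5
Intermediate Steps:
P = 68843 (P = 119220 - 50377 = 68843)
U = -15/2 (U = -8 + 1/(-1 + 3) = -8 + 1/2 = -15/2 ≈ -7.5000)
s = -15/2 ≈ -7.5000
s/(P + 79150) = -15/(2*(68843 + 79150)) = -15/2/147993 = -15/2*1/147993 = -5/98662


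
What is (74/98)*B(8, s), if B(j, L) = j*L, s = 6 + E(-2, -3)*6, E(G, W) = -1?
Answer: 0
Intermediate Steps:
s = 0 (s = 6 - 1*6 = 6 - 6 = 0)
B(j, L) = L*j
(74/98)*B(8, s) = (74/98)*(0*8) = ((1/98)*74)*0 = (37/49)*0 = 0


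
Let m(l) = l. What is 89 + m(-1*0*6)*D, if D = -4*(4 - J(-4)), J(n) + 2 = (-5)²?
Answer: 89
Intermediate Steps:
J(n) = 23 (J(n) = -2 + (-5)² = -2 + 25 = 23)
D = 76 (D = -4*(4 - 1*23) = -4*(4 - 23) = -4*(-19) = 76)
89 + m(-1*0*6)*D = 89 + (-1*0*6)*76 = 89 + (0*6)*76 = 89 + 0*76 = 89 + 0 = 89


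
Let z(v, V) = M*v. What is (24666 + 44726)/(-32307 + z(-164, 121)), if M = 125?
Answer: -69392/52807 ≈ -1.3141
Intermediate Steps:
z(v, V) = 125*v
(24666 + 44726)/(-32307 + z(-164, 121)) = (24666 + 44726)/(-32307 + 125*(-164)) = 69392/(-32307 - 20500) = 69392/(-52807) = 69392*(-1/52807) = -69392/52807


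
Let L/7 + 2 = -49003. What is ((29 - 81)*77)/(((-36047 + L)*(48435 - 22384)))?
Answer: 182/448884781 ≈ 4.0545e-7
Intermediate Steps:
L = -343035 (L = -14 + 7*(-49003) = -14 - 343021 = -343035)
((29 - 81)*77)/(((-36047 + L)*(48435 - 22384))) = ((29 - 81)*77)/(((-36047 - 343035)*(48435 - 22384))) = (-52*77)/((-379082*26051)) = -4004/(-9875465182) = -4004*(-1/9875465182) = 182/448884781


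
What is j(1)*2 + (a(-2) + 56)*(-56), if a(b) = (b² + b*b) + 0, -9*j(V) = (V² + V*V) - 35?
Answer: -10730/3 ≈ -3576.7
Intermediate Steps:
j(V) = 35/9 - 2*V²/9 (j(V) = -((V² + V*V) - 35)/9 = -((V² + V²) - 35)/9 = -(2*V² - 35)/9 = -(-35 + 2*V²)/9 = 35/9 - 2*V²/9)
a(b) = 2*b² (a(b) = (b² + b²) + 0 = 2*b² + 0 = 2*b²)
j(1)*2 + (a(-2) + 56)*(-56) = (35/9 - 2/9*1²)*2 + (2*(-2)² + 56)*(-56) = (35/9 - 2/9*1)*2 + (2*4 + 56)*(-56) = (35/9 - 2/9)*2 + (8 + 56)*(-56) = (11/3)*2 + 64*(-56) = 22/3 - 3584 = -10730/3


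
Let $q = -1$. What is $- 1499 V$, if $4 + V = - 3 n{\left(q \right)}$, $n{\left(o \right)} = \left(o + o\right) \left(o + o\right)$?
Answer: $23984$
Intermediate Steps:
$n{\left(o \right)} = 4 o^{2}$ ($n{\left(o \right)} = 2 o 2 o = 4 o^{2}$)
$V = -16$ ($V = -4 - 3 \cdot 4 \left(-1\right)^{2} = -4 - 3 \cdot 4 \cdot 1 = -4 - 12 = -16$)
$- 1499 V = \left(-1499\right) \left(-16\right) = 23984$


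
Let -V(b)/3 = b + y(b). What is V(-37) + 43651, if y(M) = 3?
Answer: 43753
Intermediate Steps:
V(b) = -9 - 3*b (V(b) = -3*(b + 3) = -3*(3 + b) = -9 - 3*b)
V(-37) + 43651 = (-9 - 3*(-37)) + 43651 = (-9 + 111) + 43651 = 102 + 43651 = 43753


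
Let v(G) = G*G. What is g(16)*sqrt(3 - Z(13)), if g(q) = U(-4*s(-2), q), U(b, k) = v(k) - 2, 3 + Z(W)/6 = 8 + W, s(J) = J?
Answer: 254*I*sqrt(105) ≈ 2602.7*I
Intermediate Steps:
v(G) = G**2
Z(W) = 30 + 6*W (Z(W) = -18 + 6*(8 + W) = -18 + (48 + 6*W) = 30 + 6*W)
U(b, k) = -2 + k**2 (U(b, k) = k**2 - 2 = -2 + k**2)
g(q) = -2 + q**2
g(16)*sqrt(3 - Z(13)) = (-2 + 16**2)*sqrt(3 - (30 + 6*13)) = (-2 + 256)*sqrt(3 - (30 + 78)) = 254*sqrt(3 - 1*108) = 254*sqrt(3 - 108) = 254*sqrt(-105) = 254*(I*sqrt(105)) = 254*I*sqrt(105)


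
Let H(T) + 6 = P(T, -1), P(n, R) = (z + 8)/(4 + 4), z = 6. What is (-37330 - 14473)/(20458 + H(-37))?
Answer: -207212/81815 ≈ -2.5327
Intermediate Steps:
P(n, R) = 7/4 (P(n, R) = (6 + 8)/(4 + 4) = 14/8 = 14*(⅛) = 7/4)
H(T) = -17/4 (H(T) = -6 + 7/4 = -17/4)
(-37330 - 14473)/(20458 + H(-37)) = (-37330 - 14473)/(20458 - 17/4) = -51803/81815/4 = -51803*4/81815 = -207212/81815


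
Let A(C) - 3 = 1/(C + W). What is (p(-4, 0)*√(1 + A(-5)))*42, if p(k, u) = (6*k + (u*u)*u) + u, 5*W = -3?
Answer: -72*√749 ≈ -1970.5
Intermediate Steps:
W = -⅗ (W = (⅕)*(-3) = -⅗ ≈ -0.60000)
A(C) = 3 + 1/(-⅗ + C) (A(C) = 3 + 1/(C - ⅗) = 3 + 1/(-⅗ + C))
p(k, u) = u + u³ + 6*k (p(k, u) = (6*k + u²*u) + u = (6*k + u³) + u = (u³ + 6*k) + u = u + u³ + 6*k)
(p(-4, 0)*√(1 + A(-5)))*42 = ((0 + 0³ + 6*(-4))*√(1 + (-4 + 15*(-5))/(-3 + 5*(-5))))*42 = ((0 + 0 - 24)*√(1 + (-4 - 75)/(-3 - 25)))*42 = -24*√(1 - 79/(-28))*42 = -24*√(1 - 1/28*(-79))*42 = -24*√(1 + 79/28)*42 = -12*√749/7*42 = -72*√749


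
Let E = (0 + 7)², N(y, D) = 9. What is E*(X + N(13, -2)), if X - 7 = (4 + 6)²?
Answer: 5684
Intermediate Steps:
X = 107 (X = 7 + (4 + 6)² = 7 + 10² = 7 + 100 = 107)
E = 49 (E = 7² = 49)
E*(X + N(13, -2)) = 49*(107 + 9) = 49*116 = 5684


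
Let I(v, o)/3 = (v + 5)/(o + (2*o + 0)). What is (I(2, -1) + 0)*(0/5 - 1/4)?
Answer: 7/4 ≈ 1.7500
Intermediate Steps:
I(v, o) = (5 + v)/o (I(v, o) = 3*((v + 5)/(o + (2*o + 0))) = 3*((5 + v)/(o + 2*o)) = 3*((5 + v)/((3*o))) = 3*((5 + v)*(1/(3*o))) = 3*((5 + v)/(3*o)) = (5 + v)/o)
(I(2, -1) + 0)*(0/5 - 1/4) = ((5 + 2)/(-1) + 0)*(0/5 - 1/4) = (-1*7 + 0)*(0*(⅕) - 1*¼) = (-7 + 0)*(0 - ¼) = -7*(-¼) = 7/4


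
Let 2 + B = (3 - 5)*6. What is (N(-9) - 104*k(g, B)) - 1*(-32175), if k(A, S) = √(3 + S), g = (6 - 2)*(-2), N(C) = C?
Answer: 32166 - 104*I*√11 ≈ 32166.0 - 344.93*I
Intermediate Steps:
g = -8 (g = 4*(-2) = -8)
B = -14 (B = -2 + (3 - 5)*6 = -2 - 2*6 = -2 - 12 = -14)
(N(-9) - 104*k(g, B)) - 1*(-32175) = (-9 - 104*√(3 - 14)) - 1*(-32175) = (-9 - 104*I*√11) + 32175 = 32166 - 104*I*√11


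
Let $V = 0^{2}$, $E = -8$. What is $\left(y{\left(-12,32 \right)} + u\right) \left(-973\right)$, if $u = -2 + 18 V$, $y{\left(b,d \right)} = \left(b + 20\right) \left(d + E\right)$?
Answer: $-184870$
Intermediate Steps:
$V = 0$
$y{\left(b,d \right)} = \left(-8 + d\right) \left(20 + b\right)$ ($y{\left(b,d \right)} = \left(b + 20\right) \left(d - 8\right) = \left(20 + b\right) \left(-8 + d\right) = \left(-8 + d\right) \left(20 + b\right)$)
$u = -2$ ($u = -2 + 18 \cdot 0 = -2 + 0 = -2$)
$\left(y{\left(-12,32 \right)} + u\right) \left(-973\right) = \left(\left(-160 - -96 + 20 \cdot 32 - 384\right) - 2\right) \left(-973\right) = \left(\left(-160 + 96 + 640 - 384\right) - 2\right) \left(-973\right) = \left(192 - 2\right) \left(-973\right) = 190 \left(-973\right) = -184870$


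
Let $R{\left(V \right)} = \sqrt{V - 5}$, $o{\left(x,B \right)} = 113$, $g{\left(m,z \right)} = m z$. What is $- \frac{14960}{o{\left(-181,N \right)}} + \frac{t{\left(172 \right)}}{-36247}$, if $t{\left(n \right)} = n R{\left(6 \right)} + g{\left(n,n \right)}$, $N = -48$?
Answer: $- \frac{545617548}{4095911} \approx -133.21$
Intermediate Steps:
$R{\left(V \right)} = \sqrt{-5 + V}$
$t{\left(n \right)} = n + n^{2}$ ($t{\left(n \right)} = n \sqrt{-5 + 6} + n n = n \sqrt{1} + n^{2} = n 1 + n^{2} = n + n^{2}$)
$- \frac{14960}{o{\left(-181,N \right)}} + \frac{t{\left(172 \right)}}{-36247} = - \frac{14960}{113} + \frac{172 \left(1 + 172\right)}{-36247} = \left(-14960\right) \frac{1}{113} + 172 \cdot 173 \left(- \frac{1}{36247}\right) = - \frac{14960}{113} + 29756 \left(- \frac{1}{36247}\right) = - \frac{14960}{113} - \frac{29756}{36247} = - \frac{545617548}{4095911}$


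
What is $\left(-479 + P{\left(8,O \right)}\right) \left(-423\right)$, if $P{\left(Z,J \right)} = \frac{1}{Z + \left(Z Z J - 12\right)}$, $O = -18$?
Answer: $\frac{234225675}{1156} \approx 2.0262 \cdot 10^{5}$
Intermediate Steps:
$P{\left(Z,J \right)} = \frac{1}{-12 + Z + J Z^{2}}$ ($P{\left(Z,J \right)} = \frac{1}{Z + \left(Z^{2} J - 12\right)} = \frac{1}{Z + \left(J Z^{2} - 12\right)} = \frac{1}{Z + \left(-12 + J Z^{2}\right)} = \frac{1}{-12 + Z + J Z^{2}}$)
$\left(-479 + P{\left(8,O \right)}\right) \left(-423\right) = \left(-479 + \frac{1}{-12 + 8 - 18 \cdot 8^{2}}\right) \left(-423\right) = \left(-479 + \frac{1}{-12 + 8 - 1152}\right) \left(-423\right) = \left(-479 + \frac{1}{-1156}\right) \left(-423\right) = \left(-479 - \frac{1}{1156}\right) \left(-423\right) = \left(- \frac{553725}{1156}\right) \left(-423\right) = \frac{234225675}{1156}$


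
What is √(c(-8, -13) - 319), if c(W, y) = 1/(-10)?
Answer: I*√31910/10 ≈ 17.863*I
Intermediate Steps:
c(W, y) = -⅒
√(c(-8, -13) - 319) = √(-⅒ - 319) = √(-3191/10) = I*√31910/10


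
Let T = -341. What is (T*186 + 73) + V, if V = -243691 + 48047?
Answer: -258997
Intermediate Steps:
V = -195644
(T*186 + 73) + V = (-341*186 + 73) - 195644 = (-63426 + 73) - 195644 = -63353 - 195644 = -258997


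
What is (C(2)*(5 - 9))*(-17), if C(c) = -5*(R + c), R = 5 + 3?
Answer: -3400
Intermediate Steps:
R = 8
C(c) = -40 - 5*c (C(c) = -5*(8 + c) = -40 - 5*c)
(C(2)*(5 - 9))*(-17) = ((-40 - 5*2)*(5 - 9))*(-17) = ((-40 - 10)*(-4))*(-17) = -50*(-4)*(-17) = 200*(-17) = -3400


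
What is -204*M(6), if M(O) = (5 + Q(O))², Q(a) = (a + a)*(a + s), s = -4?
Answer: -171564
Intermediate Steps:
Q(a) = 2*a*(-4 + a) (Q(a) = (a + a)*(a - 4) = (2*a)*(-4 + a) = 2*a*(-4 + a))
M(O) = (5 + 2*O*(-4 + O))²
-204*M(6) = -204*(5 + 2*6*(-4 + 6))² = -204*(5 + 2*6*2)² = -204*(5 + 24)² = -204*29² = -204*841 = -171564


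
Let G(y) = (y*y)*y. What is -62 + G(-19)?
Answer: -6921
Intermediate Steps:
G(y) = y**3 (G(y) = y**2*y = y**3)
-62 + G(-19) = -62 + (-19)**3 = -62 - 6859 = -6921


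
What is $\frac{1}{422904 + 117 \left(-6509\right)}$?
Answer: $- \frac{1}{338649} \approx -2.9529 \cdot 10^{-6}$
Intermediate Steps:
$\frac{1}{422904 + 117 \left(-6509\right)} = \frac{1}{422904 - 761553} = \frac{1}{-338649} = - \frac{1}{338649}$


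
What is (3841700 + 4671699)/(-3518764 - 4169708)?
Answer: -8513399/7688472 ≈ -1.1073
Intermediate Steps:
(3841700 + 4671699)/(-3518764 - 4169708) = 8513399/(-7688472) = 8513399*(-1/7688472) = -8513399/7688472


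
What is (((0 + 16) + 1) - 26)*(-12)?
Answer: 108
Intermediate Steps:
(((0 + 16) + 1) - 26)*(-12) = ((16 + 1) - 26)*(-12) = (17 - 26)*(-12) = -9*(-12) = 108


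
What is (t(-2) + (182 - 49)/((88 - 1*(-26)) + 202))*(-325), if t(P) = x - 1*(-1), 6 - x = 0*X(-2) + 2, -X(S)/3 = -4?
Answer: -556725/316 ≈ -1761.8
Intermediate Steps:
X(S) = 12 (X(S) = -3*(-4) = 12)
x = 4 (x = 6 - (0*12 + 2) = 6 - (0 + 2) = 6 - 1*2 = 6 - 2 = 4)
t(P) = 5 (t(P) = 4 - 1*(-1) = 4 + 1 = 5)
(t(-2) + (182 - 49)/((88 - 1*(-26)) + 202))*(-325) = (5 + (182 - 49)/((88 - 1*(-26)) + 202))*(-325) = (5 + 133/((88 + 26) + 202))*(-325) = (5 + 133/(114 + 202))*(-325) = (5 + 133/316)*(-325) = (1713/316)*(-325) = -556725/316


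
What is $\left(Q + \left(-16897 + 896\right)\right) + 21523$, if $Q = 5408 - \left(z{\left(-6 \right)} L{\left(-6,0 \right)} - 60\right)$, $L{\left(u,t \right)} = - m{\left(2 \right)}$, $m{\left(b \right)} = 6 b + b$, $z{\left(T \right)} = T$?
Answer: $10906$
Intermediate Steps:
$m{\left(b \right)} = 7 b$
$L{\left(u,t \right)} = -14$ ($L{\left(u,t \right)} = - 7 \cdot 2 = \left(-1\right) 14 = -14$)
$Q = 5384$ ($Q = 5408 - \left(\left(-6\right) \left(-14\right) - 60\right) = 5408 - \left(84 - 60\right) = 5408 - 24 = 5384$)
$\left(Q + \left(-16897 + 896\right)\right) + 21523 = \left(5384 + \left(-16897 + 896\right)\right) + 21523 = \left(5384 - 16001\right) + 21523 = -10617 + 21523 = 10906$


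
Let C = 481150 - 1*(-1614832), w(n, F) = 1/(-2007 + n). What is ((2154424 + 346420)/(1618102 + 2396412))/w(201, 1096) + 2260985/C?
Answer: -675534057426497/601024934482 ≈ -1124.0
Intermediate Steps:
C = 2095982 (C = 481150 + 1614832 = 2095982)
((2154424 + 346420)/(1618102 + 2396412))/w(201, 1096) + 2260985/C = ((2154424 + 346420)/(1618102 + 2396412))/(1/(-2007 + 201)) + 2260985/2095982 = (2500844/4014514)/(1/(-1806)) + 2260985*(1/2095982) = (2500844*(1/4014514))/(-1/1806) + 2260985/2095982 = (1250422/2007257)*(-1806) + 2260985/2095982 = -322608876/286751 + 2260985/2095982 = -675534057426497/601024934482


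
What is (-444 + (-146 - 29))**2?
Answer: 383161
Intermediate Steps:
(-444 + (-146 - 29))**2 = (-444 - 175)**2 = (-619)**2 = 383161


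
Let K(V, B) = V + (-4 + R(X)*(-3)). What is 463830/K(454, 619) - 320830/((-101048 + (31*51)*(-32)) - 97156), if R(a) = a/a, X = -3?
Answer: 19257076615/18535302 ≈ 1038.9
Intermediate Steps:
R(a) = 1
K(V, B) = -7 + V (K(V, B) = V + (-4 + 1*(-3)) = V + (-4 - 3) = V - 7 = -7 + V)
463830/K(454, 619) - 320830/((-101048 + (31*51)*(-32)) - 97156) = 463830/(-7 + 454) - 320830/((-101048 + (31*51)*(-32)) - 97156) = 463830/447 - 320830/((-101048 + 1581*(-32)) - 97156) = 463830*(1/447) - 320830/((-101048 - 50592) - 97156) = 154610/149 - 320830/(-151640 - 97156) = 154610/149 - 320830/(-248796) = 154610/149 - 320830*(-1/248796) = 154610/149 + 160415/124398 = 19257076615/18535302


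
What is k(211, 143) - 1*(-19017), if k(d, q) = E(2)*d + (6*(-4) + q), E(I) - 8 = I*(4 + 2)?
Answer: 23356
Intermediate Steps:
E(I) = 8 + 6*I (E(I) = 8 + I*(4 + 2) = 8 + I*6 = 8 + 6*I)
k(d, q) = -24 + q + 20*d (k(d, q) = (8 + 6*2)*d + (6*(-4) + q) = (8 + 12)*d + (-24 + q) = 20*d + (-24 + q) = -24 + q + 20*d)
k(211, 143) - 1*(-19017) = (-24 + 143 + 20*211) - 1*(-19017) = (-24 + 143 + 4220) + 19017 = 4339 + 19017 = 23356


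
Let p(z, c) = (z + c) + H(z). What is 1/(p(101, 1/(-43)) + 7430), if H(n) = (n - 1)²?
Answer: 43/753832 ≈ 5.7042e-5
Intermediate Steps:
H(n) = (-1 + n)²
p(z, c) = c + z + (-1 + z)² (p(z, c) = (z + c) + (-1 + z)² = (c + z) + (-1 + z)² = c + z + (-1 + z)²)
1/(p(101, 1/(-43)) + 7430) = 1/((1/(-43) + 101 + (-1 + 101)²) + 7430) = 1/((-1/43 + 101 + 100²) + 7430) = 1/((-1/43 + 101 + 10000) + 7430) = 1/(434342/43 + 7430) = 1/(753832/43) = 43/753832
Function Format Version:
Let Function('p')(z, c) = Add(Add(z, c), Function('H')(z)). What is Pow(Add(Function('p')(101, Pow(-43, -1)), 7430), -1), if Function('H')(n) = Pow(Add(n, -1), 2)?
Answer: Rational(43, 753832) ≈ 5.7042e-5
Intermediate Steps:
Function('H')(n) = Pow(Add(-1, n), 2)
Function('p')(z, c) = Add(c, z, Pow(Add(-1, z), 2)) (Function('p')(z, c) = Add(Add(z, c), Pow(Add(-1, z), 2)) = Add(Add(c, z), Pow(Add(-1, z), 2)) = Add(c, z, Pow(Add(-1, z), 2)))
Pow(Add(Function('p')(101, Pow(-43, -1)), 7430), -1) = Pow(Add(Add(Pow(-43, -1), 101, Pow(Add(-1, 101), 2)), 7430), -1) = Pow(Add(Add(Rational(-1, 43), 101, Pow(100, 2)), 7430), -1) = Pow(Add(Add(Rational(-1, 43), 101, 10000), 7430), -1) = Pow(Add(Rational(434342, 43), 7430), -1) = Pow(Rational(753832, 43), -1) = Rational(43, 753832)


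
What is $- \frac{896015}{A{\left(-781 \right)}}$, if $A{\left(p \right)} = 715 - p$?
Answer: $- \frac{896015}{1496} \approx -598.94$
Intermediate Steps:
$- \frac{896015}{A{\left(-781 \right)}} = - \frac{896015}{715 - -781} = - \frac{896015}{715 + 781} = - \frac{896015}{1496}$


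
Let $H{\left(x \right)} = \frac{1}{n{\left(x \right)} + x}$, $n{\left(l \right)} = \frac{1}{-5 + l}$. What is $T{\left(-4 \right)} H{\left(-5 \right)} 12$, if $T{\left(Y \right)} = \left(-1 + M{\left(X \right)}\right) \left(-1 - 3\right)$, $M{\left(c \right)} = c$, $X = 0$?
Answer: $- \frac{160}{17} \approx -9.4118$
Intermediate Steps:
$T{\left(Y \right)} = 4$ ($T{\left(Y \right)} = \left(-1 + 0\right) \left(-1 - 3\right) = \left(-1\right) \left(-4\right) = 4$)
$H{\left(x \right)} = \frac{1}{x + \frac{1}{-5 + x}}$ ($H{\left(x \right)} = \frac{1}{\frac{1}{-5 + x} + x} = \frac{1}{x + \frac{1}{-5 + x}}$)
$T{\left(-4 \right)} H{\left(-5 \right)} 12 = 4 \frac{-5 - 5}{1 - 5 \left(-5 - 5\right)} 12 = 4 \frac{1}{1 - -50} \left(-10\right) 12 = 4 \frac{1}{1 + 50} \left(-10\right) 12 = 4 \cdot \frac{1}{51} \left(-10\right) 12 = 4 \left(- \frac{10}{51}\right) 12 = \left(- \frac{40}{51}\right) 12 = - \frac{160}{17}$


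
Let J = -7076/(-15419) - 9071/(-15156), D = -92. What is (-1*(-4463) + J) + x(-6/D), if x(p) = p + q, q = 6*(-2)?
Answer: 23929617690233/5374878372 ≈ 4452.1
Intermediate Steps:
J = 247109605/233690364 (J = -7076*(-1/15419) - 9071*(-1/15156) = 7076/15419 + 9071/15156 = 247109605/233690364 ≈ 1.0574)
q = -12
x(p) = -12 + p (x(p) = p - 12 = -12 + p)
(-1*(-4463) + J) + x(-6/D) = (-1*(-4463) + 247109605/233690364) + (-12 - 6/(-92)) = (4463 + 247109605/233690364) + (-12 - 6*(-1/92)) = 1043207204137/233690364 + (-12 + 3/46) = 1043207204137/233690364 - 549/46 = 23929617690233/5374878372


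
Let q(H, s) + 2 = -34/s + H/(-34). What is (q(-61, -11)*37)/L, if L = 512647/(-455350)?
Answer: -9089469025/95864989 ≈ -94.815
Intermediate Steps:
q(H, s) = -2 - 34/s - H/34 (q(H, s) = -2 + (-34/s + H/(-34)) = -2 + (-34/s + H*(-1/34)) = -2 + (-34/s - H/34) = -2 - 34/s - H/34)
L = -512647/455350 (L = 512647*(-1/455350) = -512647/455350 ≈ -1.1258)
(q(-61, -11)*37)/L = ((-2 - 34/(-11) - 1/34*(-61))*37)/(-512647/455350) = ((-2 - 34*(-1/11) + 61/34)*37)*(-455350/512647) = ((-2 + 34/11 + 61/34)*37)*(-455350/512647) = ((1079/374)*37)*(-455350/512647) = (39923/374)*(-455350/512647) = -9089469025/95864989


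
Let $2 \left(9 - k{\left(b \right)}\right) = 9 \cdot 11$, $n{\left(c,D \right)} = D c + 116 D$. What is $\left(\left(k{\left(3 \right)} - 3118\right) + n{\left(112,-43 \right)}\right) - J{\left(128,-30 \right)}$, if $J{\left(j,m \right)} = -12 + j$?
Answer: $- \frac{26157}{2} \approx -13079.0$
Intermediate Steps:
$n{\left(c,D \right)} = 116 D + D c$
$k{\left(b \right)} = - \frac{81}{2}$ ($k{\left(b \right)} = 9 - \frac{9 \cdot 11}{2} = 9 - \frac{99}{2} = - \frac{81}{2}$)
$\left(\left(k{\left(3 \right)} - 3118\right) + n{\left(112,-43 \right)}\right) - J{\left(128,-30 \right)} = \left(\left(- \frac{81}{2} - 3118\right) - 43 \left(116 + 112\right)\right) - \left(-12 + 128\right) = \left(- \frac{6317}{2} - 9804\right) - 116 = - \frac{25925}{2} - 116 = - \frac{26157}{2}$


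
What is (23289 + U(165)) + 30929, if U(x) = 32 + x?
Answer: 54415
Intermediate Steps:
(23289 + U(165)) + 30929 = (23289 + (32 + 165)) + 30929 = (23289 + 197) + 30929 = 23486 + 30929 = 54415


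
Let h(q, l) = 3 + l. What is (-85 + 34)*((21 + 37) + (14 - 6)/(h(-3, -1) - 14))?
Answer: -2924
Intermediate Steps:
(-85 + 34)*((21 + 37) + (14 - 6)/(h(-3, -1) - 14)) = (-85 + 34)*((21 + 37) + (14 - 6)/((3 - 1) - 14)) = -51*(58 + 8/(2 - 14)) = -51*(58 + 8/(-12)) = -51*(58 + 8*(-1/12)) = -51*(58 - 2/3) = -51*172/3 = -2924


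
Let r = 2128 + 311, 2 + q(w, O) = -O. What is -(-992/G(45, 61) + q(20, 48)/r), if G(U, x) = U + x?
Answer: 1212394/129267 ≈ 9.3790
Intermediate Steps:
q(w, O) = -2 - O
r = 2439
-(-992/G(45, 61) + q(20, 48)/r) = -(-992/(45 + 61) + (-2 - 1*48)/2439) = -(-992/106 + (-2 - 48)*(1/2439)) = -(-992*1/106 - 50*1/2439) = -(-496/53 - 50/2439) = -1*(-1212394/129267) = 1212394/129267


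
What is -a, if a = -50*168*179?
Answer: 1503600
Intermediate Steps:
a = -1503600 (a = -8400*179 = -1503600)
-a = -1*(-1503600) = 1503600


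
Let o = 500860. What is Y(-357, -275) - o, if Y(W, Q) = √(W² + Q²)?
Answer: -500860 + √203074 ≈ -5.0041e+5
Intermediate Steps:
Y(W, Q) = √(Q² + W²)
Y(-357, -275) - o = √((-275)² + (-357)²) - 1*500860 = √(75625 + 127449) - 500860 = √203074 - 500860 = -500860 + √203074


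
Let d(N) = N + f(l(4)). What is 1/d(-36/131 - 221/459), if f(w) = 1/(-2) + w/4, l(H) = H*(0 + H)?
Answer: 7074/19409 ≈ 0.36447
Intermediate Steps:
l(H) = H² (l(H) = H*H = H²)
f(w) = -½ + w/4 (f(w) = 1*(-½) + w*(¼) = -½ + w/4)
d(N) = 7/2 + N (d(N) = N + (-½ + (¼)*4²) = N + (-½ + (¼)*16) = N + (-½ + 4) = N + 7/2 = 7/2 + N)
1/d(-36/131 - 221/459) = 1/(7/2 + (-36/131 - 221/459)) = 1/(7/2 + (-36*1/131 - 221*1/459)) = 1/(7/2 + (-36/131 - 13/27)) = 1/(7/2 - 2675/3537) = 1/(19409/7074) = 7074/19409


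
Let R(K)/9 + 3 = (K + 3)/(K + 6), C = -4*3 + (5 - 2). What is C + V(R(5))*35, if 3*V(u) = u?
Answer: -2724/11 ≈ -247.64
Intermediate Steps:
C = -9 (C = -12 + 3 = -9)
R(K) = -27 + 9*(3 + K)/(6 + K) (R(K) = -27 + 9*((K + 3)/(K + 6)) = -27 + 9*((3 + K)/(6 + K)) = -27 + 9*(3 + K)/(6 + K))
V(u) = u/3
C + V(R(5))*35 = -9 + ((9*(-15 - 2*5)/(6 + 5))/3)*35 = -9 + ((9*(-15 - 10)/11)/3)*35 = -9 + ((9*(1/11)*(-25))/3)*35 = -9 + ((⅓)*(-225/11))*35 = -9 - 75/11*35 = -9 - 2625/11 = -2724/11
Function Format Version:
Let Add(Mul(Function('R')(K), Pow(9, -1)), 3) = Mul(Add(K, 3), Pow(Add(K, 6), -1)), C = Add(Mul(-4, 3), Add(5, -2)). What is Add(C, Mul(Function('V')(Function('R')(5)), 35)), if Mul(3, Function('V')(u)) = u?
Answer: Rational(-2724, 11) ≈ -247.64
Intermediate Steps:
C = -9 (C = Add(-12, 3) = -9)
Function('R')(K) = Add(-27, Mul(9, Pow(Add(6, K), -1), Add(3, K))) (Function('R')(K) = Add(-27, Mul(9, Mul(Add(K, 3), Pow(Add(K, 6), -1)))) = Add(-27, Mul(9, Mul(Add(3, K), Pow(Add(6, K), -1)))) = Add(-27, Mul(9, Mul(Pow(Add(6, K), -1), Add(3, K)))) = Add(-27, Mul(9, Pow(Add(6, K), -1), Add(3, K))))
Function('V')(u) = Mul(Rational(1, 3), u)
Add(C, Mul(Function('V')(Function('R')(5)), 35)) = Add(-9, Mul(Mul(Rational(1, 3), Mul(9, Pow(Add(6, 5), -1), Add(-15, Mul(-2, 5)))), 35)) = Add(-9, Mul(Mul(Rational(1, 3), Mul(9, Pow(11, -1), Add(-15, -10))), 35)) = Add(-9, Mul(Mul(Rational(1, 3), Mul(9, Rational(1, 11), -25)), 35)) = Add(-9, Mul(Mul(Rational(1, 3), Rational(-225, 11)), 35)) = Add(-9, Mul(Rational(-75, 11), 35)) = Add(-9, Rational(-2625, 11)) = Rational(-2724, 11)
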